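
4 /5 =0.80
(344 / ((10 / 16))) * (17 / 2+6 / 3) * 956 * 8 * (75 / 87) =1104983040 / 29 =38102863.45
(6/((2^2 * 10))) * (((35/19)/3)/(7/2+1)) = 7/342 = 0.02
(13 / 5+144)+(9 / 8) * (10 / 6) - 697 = -21941 / 40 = -548.52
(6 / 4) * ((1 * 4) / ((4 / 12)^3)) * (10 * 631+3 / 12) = 2044521 / 2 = 1022260.50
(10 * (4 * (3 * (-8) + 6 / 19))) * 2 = -36000 / 19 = -1894.74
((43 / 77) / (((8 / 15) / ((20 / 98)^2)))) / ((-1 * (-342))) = 5375 / 42151956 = 0.00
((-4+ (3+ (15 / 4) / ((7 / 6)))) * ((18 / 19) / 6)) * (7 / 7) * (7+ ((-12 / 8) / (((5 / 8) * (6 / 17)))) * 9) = -25203 / 1330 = -18.95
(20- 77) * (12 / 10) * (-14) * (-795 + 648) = -703836 / 5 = -140767.20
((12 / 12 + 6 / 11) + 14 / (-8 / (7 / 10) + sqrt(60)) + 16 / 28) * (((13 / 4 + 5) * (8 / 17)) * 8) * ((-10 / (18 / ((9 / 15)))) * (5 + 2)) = 31760 / 2941 + 422576 * sqrt(15) / 14705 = 122.10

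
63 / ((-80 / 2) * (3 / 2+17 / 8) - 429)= -0.11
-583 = -583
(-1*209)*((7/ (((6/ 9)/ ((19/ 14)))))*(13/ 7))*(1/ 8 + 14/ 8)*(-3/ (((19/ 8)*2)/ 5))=1833975/ 56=32749.55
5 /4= 1.25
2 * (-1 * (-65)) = 130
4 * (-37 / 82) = -74 / 41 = -1.80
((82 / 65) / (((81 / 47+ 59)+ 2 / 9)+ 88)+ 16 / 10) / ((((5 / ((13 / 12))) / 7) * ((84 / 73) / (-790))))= -1674.84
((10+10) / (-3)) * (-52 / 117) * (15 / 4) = 100 / 9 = 11.11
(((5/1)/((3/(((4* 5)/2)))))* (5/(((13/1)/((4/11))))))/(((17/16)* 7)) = 16000/51051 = 0.31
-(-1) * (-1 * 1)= -1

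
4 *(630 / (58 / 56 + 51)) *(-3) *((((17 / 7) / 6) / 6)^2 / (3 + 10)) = -2890 / 56823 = -0.05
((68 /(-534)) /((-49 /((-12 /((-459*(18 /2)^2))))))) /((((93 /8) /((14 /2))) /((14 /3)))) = 128 /54305397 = 0.00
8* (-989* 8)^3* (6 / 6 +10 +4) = -59434700943360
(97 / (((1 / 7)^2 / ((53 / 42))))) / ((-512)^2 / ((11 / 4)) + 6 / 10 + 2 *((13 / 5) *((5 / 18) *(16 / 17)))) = 100943535 / 1604354258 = 0.06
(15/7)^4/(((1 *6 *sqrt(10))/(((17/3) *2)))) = 19125 *sqrt(10)/4802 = 12.59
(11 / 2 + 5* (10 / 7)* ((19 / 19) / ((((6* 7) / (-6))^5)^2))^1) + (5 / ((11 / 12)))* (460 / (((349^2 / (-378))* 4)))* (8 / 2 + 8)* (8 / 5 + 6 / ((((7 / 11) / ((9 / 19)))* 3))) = -6710092746834048903 / 100671276592891774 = -66.65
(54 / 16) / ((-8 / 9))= -243 / 64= -3.80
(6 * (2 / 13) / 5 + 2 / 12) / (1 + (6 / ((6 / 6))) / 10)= 137 / 624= 0.22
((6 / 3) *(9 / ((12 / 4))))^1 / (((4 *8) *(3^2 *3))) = 1 / 144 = 0.01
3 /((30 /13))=13 /10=1.30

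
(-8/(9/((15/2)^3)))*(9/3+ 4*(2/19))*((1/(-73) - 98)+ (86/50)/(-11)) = 1921494900/15257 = 125941.86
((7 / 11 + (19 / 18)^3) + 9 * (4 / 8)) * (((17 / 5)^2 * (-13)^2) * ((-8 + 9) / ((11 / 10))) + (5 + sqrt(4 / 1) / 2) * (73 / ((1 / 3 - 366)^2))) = 11900837313376459 / 1061515044810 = 11211.18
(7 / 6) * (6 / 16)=7 / 16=0.44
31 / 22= 1.41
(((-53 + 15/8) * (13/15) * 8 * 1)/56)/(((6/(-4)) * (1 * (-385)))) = -0.01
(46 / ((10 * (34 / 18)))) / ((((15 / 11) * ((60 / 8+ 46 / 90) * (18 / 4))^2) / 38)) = 461472 / 8837297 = 0.05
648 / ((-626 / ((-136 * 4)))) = 176256 / 313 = 563.12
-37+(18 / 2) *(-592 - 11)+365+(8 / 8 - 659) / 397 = -2024961 / 397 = -5100.66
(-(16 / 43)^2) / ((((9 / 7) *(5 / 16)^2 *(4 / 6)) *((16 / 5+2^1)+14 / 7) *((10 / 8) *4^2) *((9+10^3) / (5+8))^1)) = -186368 / 1259307675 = -0.00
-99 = -99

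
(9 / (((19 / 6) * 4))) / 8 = 27 / 304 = 0.09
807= 807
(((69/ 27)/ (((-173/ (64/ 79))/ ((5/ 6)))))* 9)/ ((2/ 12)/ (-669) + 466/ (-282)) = 0.05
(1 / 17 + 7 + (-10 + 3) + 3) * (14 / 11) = 728 / 187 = 3.89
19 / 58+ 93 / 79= 6895 / 4582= 1.50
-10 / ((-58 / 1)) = 5 / 29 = 0.17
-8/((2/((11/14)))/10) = -220/7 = -31.43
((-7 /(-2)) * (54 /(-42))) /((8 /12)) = -27 /4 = -6.75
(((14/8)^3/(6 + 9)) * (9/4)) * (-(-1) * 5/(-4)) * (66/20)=-33957/10240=-3.32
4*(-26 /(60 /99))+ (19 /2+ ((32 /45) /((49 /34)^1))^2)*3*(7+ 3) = 39124397 /324135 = 120.70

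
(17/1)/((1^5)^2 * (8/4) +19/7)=119/33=3.61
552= 552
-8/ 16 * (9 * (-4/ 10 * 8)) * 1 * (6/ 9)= 48/ 5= 9.60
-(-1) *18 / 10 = 9 / 5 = 1.80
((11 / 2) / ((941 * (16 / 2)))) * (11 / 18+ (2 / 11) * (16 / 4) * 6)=985 / 271008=0.00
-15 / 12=-5 / 4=-1.25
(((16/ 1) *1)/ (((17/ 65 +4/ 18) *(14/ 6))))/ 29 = 28080/ 57449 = 0.49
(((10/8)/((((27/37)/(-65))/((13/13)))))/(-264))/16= 12025/456192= 0.03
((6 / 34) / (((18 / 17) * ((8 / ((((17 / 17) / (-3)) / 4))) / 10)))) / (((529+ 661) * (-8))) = 1 / 548352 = 0.00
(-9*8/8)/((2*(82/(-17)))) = 153/164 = 0.93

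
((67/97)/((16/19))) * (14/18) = 8911/13968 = 0.64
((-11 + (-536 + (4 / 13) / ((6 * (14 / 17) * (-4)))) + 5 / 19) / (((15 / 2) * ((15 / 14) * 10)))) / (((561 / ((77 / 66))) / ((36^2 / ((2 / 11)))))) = -158816266 / 1574625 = -100.86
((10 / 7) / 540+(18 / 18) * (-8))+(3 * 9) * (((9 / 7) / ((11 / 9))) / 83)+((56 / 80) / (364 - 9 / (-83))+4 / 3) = -6.32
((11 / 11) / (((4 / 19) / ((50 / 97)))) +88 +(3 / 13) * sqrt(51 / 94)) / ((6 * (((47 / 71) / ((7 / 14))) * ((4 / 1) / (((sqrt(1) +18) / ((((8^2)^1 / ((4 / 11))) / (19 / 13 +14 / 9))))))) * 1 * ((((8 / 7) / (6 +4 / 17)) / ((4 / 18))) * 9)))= 176669087 * sqrt(4794) / 52113652411392 +1033337489863 / 8273362166784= 0.13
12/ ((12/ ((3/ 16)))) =3/ 16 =0.19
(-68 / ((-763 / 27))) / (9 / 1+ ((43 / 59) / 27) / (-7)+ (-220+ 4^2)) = -731187 / 59254798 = -0.01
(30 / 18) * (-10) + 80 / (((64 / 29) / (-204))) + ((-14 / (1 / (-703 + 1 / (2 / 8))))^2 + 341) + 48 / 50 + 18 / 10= 95758728.09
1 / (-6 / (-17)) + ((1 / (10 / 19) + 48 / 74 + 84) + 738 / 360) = 202979 / 2220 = 91.43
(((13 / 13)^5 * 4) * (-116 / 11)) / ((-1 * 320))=29 / 220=0.13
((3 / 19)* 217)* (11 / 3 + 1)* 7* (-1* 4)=-85064 / 19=-4477.05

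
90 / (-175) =-18 / 35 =-0.51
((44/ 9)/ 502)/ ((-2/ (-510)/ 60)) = 37400/ 251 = 149.00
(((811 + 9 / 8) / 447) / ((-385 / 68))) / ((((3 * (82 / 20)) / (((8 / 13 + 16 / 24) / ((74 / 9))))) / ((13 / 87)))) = -2761225 / 4542585201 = -0.00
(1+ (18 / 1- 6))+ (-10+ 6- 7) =2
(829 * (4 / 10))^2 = 2748964 / 25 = 109958.56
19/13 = 1.46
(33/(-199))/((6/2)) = -11/199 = -0.06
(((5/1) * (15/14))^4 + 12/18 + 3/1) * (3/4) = 95344451/153664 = 620.47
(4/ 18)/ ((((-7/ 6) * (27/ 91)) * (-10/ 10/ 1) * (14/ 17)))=442/ 567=0.78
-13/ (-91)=1/ 7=0.14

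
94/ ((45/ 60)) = 376/ 3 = 125.33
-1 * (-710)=710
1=1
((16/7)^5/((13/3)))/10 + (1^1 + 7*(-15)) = -112042456/1092455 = -102.56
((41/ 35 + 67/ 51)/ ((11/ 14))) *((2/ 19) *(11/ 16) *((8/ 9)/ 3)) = 8872/ 130815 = 0.07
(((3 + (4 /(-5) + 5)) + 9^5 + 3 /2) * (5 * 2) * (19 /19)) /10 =590577 /10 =59057.70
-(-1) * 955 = 955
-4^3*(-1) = 64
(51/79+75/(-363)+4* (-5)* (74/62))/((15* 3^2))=-2314528/13334805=-0.17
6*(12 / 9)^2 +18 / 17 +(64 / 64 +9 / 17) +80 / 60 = 14.59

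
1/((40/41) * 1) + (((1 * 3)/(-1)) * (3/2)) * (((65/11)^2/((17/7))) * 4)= -21209663/82280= -257.77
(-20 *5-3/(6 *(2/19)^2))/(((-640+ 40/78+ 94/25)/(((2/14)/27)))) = 41925/34710704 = 0.00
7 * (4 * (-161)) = -4508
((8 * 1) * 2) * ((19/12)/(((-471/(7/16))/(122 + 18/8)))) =-66101/22608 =-2.92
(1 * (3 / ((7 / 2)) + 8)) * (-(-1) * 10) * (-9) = -5580 / 7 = -797.14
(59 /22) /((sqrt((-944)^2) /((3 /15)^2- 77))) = -481 /2200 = -0.22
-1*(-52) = 52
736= 736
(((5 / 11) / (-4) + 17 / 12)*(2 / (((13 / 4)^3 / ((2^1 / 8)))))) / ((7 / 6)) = 2752 / 169169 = 0.02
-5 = -5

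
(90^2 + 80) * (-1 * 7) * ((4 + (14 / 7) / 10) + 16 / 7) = -371372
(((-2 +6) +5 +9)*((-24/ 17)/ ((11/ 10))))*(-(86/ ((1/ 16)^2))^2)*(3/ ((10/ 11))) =628176715776/ 17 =36951571516.24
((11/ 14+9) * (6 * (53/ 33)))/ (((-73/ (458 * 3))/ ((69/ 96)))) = -114731061/ 89936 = -1275.70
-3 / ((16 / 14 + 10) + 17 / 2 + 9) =-42 / 401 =-0.10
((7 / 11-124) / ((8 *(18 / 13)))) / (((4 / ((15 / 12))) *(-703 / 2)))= 88205 / 8908416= 0.01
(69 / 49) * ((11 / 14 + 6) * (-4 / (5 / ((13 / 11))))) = -9.03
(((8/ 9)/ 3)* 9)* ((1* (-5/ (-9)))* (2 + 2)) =160/ 27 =5.93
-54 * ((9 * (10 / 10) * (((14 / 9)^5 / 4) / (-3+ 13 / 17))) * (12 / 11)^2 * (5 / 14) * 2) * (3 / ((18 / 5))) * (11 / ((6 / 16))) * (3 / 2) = 261228800 / 16929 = 15430.85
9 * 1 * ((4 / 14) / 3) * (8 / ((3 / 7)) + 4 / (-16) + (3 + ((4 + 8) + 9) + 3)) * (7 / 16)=545 / 32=17.03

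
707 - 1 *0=707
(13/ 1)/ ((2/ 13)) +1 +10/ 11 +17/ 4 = 3989/ 44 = 90.66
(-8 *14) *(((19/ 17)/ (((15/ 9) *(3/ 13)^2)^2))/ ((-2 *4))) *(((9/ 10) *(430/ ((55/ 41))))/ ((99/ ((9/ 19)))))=2741.63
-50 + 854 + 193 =997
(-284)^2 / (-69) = -80656 / 69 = -1168.93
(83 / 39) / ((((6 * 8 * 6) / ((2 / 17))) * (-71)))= -83 / 6778512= -0.00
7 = 7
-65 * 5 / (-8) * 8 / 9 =325 / 9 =36.11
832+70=902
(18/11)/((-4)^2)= 9/88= 0.10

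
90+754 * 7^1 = 5368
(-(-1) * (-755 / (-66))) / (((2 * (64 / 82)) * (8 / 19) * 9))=588145 / 304128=1.93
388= 388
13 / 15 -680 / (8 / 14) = -1189.13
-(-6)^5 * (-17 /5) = -132192 /5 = -26438.40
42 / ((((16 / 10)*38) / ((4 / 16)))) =0.17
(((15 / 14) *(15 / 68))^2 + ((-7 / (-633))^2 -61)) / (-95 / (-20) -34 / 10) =-45.14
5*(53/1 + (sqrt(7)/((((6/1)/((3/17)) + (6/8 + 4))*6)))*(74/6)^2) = 2738*sqrt(7)/837 + 265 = 273.65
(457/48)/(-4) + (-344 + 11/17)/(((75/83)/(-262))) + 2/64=8123418053/81600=99551.69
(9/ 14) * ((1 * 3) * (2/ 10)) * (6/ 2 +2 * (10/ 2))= 5.01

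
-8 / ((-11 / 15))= 120 / 11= 10.91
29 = 29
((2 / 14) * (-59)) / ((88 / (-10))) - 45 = -44.04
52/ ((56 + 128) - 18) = 26/ 83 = 0.31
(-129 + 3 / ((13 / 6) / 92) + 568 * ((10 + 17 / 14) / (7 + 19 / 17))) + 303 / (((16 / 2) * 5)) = 198575777 / 251160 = 790.63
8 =8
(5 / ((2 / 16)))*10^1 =400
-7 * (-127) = 889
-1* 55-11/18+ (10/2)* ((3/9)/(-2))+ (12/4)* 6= -346/9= -38.44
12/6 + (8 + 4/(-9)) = 86/9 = 9.56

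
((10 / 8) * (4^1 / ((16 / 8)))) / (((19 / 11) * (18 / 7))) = 385 / 684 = 0.56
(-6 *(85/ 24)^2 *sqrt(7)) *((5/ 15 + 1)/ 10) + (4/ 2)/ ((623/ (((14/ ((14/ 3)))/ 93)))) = 2/ 19313 -1445 *sqrt(7)/ 144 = -26.55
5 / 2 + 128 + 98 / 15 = 4111 / 30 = 137.03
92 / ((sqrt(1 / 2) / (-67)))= -8717.21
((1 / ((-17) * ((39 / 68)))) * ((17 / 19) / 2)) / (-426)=17 / 157833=0.00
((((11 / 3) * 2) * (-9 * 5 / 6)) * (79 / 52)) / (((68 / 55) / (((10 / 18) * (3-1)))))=-1194875 / 15912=-75.09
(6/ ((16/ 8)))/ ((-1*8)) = -3/ 8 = -0.38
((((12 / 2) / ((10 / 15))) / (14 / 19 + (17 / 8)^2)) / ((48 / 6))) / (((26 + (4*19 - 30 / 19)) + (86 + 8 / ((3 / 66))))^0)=456 / 2129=0.21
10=10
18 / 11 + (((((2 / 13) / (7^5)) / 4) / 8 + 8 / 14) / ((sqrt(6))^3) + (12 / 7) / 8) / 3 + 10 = 1997633 * sqrt(6) / 377552448 + 1803 / 154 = 11.72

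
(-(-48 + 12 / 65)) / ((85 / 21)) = 11.81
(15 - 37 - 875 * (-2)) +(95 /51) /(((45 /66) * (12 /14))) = 794615 /459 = 1731.19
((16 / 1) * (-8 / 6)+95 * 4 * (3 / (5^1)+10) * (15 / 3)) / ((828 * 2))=15089 / 1242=12.15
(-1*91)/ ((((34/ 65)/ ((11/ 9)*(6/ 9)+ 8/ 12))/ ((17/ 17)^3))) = -118300/ 459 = -257.73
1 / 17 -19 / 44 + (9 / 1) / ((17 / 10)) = 3681 / 748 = 4.92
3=3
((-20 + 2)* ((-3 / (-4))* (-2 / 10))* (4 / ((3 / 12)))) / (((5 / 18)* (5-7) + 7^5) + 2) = 0.00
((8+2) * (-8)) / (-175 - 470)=16 / 129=0.12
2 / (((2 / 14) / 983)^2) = 94696322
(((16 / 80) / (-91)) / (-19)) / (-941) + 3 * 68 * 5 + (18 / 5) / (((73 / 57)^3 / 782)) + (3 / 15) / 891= 6654987890272771898 / 2819687022066915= 2360.19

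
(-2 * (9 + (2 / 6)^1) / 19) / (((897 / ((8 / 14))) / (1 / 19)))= -32 / 971451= -0.00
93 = 93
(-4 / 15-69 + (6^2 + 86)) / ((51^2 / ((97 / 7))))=10961 / 39015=0.28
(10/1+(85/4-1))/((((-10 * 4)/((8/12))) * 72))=-121/17280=-0.01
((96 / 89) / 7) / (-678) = -16 / 70399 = -0.00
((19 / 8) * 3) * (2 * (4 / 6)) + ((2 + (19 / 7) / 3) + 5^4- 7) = 26477 / 42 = 630.40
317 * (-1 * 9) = -2853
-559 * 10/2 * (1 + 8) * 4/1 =-100620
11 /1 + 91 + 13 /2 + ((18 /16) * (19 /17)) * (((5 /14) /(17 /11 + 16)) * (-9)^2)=40632517 /367472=110.57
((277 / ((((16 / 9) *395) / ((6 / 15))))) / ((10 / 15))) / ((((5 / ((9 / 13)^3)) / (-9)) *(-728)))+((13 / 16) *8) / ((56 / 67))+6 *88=535.78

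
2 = 2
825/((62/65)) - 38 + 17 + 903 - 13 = 107503/62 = 1733.92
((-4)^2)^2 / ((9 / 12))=1024 / 3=341.33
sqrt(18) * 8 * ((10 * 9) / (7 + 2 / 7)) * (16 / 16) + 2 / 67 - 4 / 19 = -230 / 1273 + 5040 * sqrt(2) / 17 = 419.09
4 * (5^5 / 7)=12500 / 7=1785.71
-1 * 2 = -2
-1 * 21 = -21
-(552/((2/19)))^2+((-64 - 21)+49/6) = -164997677/6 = -27499612.83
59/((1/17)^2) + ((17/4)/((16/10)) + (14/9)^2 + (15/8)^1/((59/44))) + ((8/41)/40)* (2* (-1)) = 534755607499/31350240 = 17057.46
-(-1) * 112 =112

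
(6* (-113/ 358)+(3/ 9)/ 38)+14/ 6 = 3049/ 6802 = 0.45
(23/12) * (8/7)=46/21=2.19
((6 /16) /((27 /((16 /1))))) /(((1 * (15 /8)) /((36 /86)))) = 32 /645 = 0.05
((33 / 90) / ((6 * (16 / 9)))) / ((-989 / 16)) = -0.00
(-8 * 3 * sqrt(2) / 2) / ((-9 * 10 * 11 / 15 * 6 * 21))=sqrt(2) / 693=0.00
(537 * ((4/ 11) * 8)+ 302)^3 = 8622691714216/ 1331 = 6478355908.50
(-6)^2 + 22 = 58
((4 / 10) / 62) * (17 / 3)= 17 / 465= 0.04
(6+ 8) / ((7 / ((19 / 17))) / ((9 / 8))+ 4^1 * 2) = 1197 / 1160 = 1.03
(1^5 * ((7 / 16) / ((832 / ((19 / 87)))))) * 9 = 0.00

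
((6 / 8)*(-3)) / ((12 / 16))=-3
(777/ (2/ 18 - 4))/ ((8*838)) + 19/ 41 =595921/ 1374320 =0.43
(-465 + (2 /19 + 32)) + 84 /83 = -681079 /1577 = -431.88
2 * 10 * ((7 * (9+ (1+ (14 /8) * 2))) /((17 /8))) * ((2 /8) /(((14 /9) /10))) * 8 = 194400 /17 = 11435.29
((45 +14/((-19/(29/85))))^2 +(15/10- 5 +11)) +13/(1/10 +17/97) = 2865205040399/1392792150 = 2057.17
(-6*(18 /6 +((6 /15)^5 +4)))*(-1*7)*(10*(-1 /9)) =-613396 /1875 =-327.14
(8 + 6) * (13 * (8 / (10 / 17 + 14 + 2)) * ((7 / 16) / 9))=10829 / 2538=4.27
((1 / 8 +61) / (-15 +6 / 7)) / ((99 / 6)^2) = -1141 / 71874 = -0.02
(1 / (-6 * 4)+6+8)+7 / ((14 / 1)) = 347 / 24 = 14.46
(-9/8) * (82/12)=-123/16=-7.69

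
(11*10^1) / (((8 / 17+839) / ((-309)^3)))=-3866007.02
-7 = -7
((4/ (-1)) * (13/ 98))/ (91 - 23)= -13/ 1666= -0.01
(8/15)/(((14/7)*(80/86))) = 43/150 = 0.29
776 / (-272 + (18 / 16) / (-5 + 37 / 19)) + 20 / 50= -1547562 / 631895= -2.45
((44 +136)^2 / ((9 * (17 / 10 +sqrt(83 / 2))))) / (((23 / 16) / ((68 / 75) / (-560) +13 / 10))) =-29665408 / 207207 +8725120 * sqrt(166) / 207207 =399.36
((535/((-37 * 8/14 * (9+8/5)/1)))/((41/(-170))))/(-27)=-1591625/4341654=-0.37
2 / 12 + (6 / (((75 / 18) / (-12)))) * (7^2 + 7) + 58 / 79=-11456333 / 11850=-966.78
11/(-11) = -1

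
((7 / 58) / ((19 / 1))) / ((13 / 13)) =7 / 1102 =0.01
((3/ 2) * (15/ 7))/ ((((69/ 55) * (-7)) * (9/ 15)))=-1375/ 2254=-0.61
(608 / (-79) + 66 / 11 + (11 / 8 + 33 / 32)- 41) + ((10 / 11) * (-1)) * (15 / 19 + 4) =-23587757 / 528352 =-44.64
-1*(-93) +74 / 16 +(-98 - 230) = -1843 / 8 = -230.38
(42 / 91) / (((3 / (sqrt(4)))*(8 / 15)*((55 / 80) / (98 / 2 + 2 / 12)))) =5900 / 143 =41.26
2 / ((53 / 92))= 184 / 53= 3.47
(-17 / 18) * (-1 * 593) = 10081 / 18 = 560.06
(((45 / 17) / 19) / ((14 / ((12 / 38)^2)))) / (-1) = -810 / 816221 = -0.00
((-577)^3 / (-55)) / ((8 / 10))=192100033 / 44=4365909.84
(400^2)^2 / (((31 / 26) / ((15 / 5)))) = 1996800000000 / 31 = 64412903225.81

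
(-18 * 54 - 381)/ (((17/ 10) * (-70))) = 1353/ 119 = 11.37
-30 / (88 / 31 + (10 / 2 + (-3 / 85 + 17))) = -79050 / 65357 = -1.21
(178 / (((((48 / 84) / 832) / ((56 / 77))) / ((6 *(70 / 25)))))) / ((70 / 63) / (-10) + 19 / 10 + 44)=241145856 / 3487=69155.68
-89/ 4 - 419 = -1765/ 4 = -441.25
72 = 72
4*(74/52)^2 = 1369/169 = 8.10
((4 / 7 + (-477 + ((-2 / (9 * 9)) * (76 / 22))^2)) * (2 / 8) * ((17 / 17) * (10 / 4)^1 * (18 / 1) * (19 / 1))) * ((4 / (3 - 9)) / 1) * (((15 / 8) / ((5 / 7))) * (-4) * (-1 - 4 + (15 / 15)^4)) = 251517506785 / 88209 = 2851381.46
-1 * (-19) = 19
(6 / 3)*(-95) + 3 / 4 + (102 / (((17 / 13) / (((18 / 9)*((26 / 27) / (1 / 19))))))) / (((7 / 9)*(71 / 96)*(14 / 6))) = 26958973 / 13916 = 1937.26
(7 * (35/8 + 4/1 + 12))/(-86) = -1141/688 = -1.66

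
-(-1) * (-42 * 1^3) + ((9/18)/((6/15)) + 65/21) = -3163/84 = -37.65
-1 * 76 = -76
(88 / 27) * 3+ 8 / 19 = 1744 / 171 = 10.20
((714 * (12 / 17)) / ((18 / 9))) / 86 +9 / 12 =633 / 172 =3.68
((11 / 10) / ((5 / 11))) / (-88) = -11 / 400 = -0.03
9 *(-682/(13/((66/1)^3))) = -1764650448/13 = -135742342.15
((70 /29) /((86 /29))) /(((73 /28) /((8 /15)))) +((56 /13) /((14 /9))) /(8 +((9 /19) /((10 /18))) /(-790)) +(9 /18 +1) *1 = 295834463089 /146983304598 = 2.01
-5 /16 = -0.31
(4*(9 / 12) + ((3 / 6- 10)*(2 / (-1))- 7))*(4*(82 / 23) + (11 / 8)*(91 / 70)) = 88587 / 368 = 240.73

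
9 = 9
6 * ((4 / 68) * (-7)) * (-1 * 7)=294 / 17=17.29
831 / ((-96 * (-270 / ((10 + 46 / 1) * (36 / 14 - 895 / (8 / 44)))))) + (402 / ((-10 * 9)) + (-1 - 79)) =-19261931 / 2160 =-8917.56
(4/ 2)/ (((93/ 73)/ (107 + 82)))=9198/ 31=296.71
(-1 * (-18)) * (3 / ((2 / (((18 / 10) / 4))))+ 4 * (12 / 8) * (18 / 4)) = 9963 / 20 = 498.15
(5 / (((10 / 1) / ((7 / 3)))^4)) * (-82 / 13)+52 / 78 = 603559 / 1053000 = 0.57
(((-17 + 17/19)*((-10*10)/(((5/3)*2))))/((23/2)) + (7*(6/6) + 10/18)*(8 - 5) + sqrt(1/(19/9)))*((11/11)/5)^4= 3*sqrt(19)/11875 + 84796/819375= 0.10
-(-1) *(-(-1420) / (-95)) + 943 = 17633 / 19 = 928.05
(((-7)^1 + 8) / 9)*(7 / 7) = 1 / 9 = 0.11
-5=-5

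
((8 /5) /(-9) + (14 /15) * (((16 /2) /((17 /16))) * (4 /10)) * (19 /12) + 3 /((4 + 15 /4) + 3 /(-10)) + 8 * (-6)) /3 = -14.44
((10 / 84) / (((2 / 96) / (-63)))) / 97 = -360 / 97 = -3.71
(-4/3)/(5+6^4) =-0.00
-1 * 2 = -2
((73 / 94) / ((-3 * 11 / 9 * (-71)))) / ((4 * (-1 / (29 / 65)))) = -6351 / 19087640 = -0.00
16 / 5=3.20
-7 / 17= -0.41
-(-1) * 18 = 18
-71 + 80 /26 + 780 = 9257 /13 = 712.08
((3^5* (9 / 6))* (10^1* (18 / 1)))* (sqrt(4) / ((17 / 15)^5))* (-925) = -92171798437500 / 1419857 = -64916254.55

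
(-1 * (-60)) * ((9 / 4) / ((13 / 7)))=945 / 13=72.69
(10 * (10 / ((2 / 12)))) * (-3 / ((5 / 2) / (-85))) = 61200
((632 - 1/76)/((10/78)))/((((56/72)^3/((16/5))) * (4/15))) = 4096708083/32585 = 125723.74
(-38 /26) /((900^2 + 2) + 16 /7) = -133 /73710390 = -0.00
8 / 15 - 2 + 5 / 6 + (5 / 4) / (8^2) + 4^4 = 980683 / 3840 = 255.39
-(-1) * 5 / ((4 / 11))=55 / 4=13.75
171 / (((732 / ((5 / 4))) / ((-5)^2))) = 7125 / 976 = 7.30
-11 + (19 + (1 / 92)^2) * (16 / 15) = 73532 / 7935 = 9.27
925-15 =910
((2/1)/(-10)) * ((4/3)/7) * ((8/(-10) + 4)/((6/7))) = -32/225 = -0.14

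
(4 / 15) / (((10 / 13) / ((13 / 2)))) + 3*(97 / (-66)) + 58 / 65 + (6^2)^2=27772099 / 21450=1294.74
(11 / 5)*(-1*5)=-11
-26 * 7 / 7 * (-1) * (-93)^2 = 224874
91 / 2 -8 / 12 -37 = 47 / 6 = 7.83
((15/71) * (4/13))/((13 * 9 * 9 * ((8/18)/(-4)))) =-20/35997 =-0.00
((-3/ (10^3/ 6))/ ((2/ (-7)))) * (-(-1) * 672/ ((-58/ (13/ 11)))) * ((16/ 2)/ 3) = -91728/ 39875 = -2.30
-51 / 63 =-17 / 21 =-0.81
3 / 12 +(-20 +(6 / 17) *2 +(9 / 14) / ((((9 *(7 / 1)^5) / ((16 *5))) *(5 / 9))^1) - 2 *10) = -312353199 / 8000132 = -39.04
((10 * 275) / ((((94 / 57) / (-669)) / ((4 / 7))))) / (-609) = 69910500 / 66787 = 1046.77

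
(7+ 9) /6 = 8 /3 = 2.67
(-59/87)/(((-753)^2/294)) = -0.00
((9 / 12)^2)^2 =81 / 256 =0.32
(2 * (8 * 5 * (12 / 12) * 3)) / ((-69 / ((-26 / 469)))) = 2080 / 10787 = 0.19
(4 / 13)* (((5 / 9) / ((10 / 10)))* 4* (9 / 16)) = 5 / 13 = 0.38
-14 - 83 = -97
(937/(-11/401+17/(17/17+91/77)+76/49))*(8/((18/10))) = 5891556160/13178553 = 447.06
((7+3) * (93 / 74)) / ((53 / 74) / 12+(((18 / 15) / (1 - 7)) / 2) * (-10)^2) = -11160 / 8827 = -1.26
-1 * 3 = -3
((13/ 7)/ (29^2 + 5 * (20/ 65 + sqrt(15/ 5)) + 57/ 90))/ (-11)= -1667203590/ 8325422110313 + 9886500 * sqrt(3)/ 8325422110313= -0.00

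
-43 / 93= -0.46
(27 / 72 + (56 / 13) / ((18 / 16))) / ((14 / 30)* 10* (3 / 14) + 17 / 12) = 3935 / 2262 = 1.74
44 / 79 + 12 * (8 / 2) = 3836 / 79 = 48.56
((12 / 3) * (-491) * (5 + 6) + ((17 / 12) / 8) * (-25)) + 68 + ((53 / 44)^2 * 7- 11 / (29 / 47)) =-7258778539 / 336864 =-21548.10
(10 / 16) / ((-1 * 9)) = -5 / 72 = -0.07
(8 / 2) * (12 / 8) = 6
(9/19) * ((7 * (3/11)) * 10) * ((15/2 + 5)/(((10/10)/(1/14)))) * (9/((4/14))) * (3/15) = 42525/836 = 50.87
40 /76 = 0.53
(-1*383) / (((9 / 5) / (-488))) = 934520 / 9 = 103835.56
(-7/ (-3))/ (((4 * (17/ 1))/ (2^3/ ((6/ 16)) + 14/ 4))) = 1043/ 1224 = 0.85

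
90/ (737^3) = 90/ 400315553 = 0.00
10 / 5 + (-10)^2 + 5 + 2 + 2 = 111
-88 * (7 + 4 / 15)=-9592 / 15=-639.47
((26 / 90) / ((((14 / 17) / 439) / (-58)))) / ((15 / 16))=-45016816 / 4725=-9527.37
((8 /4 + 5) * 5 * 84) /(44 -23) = 140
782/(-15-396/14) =-5474/303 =-18.07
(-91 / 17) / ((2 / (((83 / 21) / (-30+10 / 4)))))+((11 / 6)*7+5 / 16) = 607249 / 44880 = 13.53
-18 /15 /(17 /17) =-6 /5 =-1.20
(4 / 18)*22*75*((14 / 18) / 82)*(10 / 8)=9625 / 2214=4.35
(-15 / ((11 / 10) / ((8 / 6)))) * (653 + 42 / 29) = -11899.06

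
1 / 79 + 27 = 2134 / 79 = 27.01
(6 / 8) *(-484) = -363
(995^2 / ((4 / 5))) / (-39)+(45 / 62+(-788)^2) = 2849434819 / 4836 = 589213.16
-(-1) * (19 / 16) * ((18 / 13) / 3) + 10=10.55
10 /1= 10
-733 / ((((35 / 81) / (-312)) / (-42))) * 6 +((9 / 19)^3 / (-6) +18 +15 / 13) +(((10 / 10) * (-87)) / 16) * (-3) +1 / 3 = -133375471.42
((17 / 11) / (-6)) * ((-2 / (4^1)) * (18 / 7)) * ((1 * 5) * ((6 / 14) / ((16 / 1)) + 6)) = 9.98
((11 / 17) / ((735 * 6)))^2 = 121 / 5620500900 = 0.00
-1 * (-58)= 58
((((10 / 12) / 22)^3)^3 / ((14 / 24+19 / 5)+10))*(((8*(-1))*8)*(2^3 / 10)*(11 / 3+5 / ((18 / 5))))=-177734375 / 61521578555728034304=-0.00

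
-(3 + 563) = -566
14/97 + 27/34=3095/3298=0.94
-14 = -14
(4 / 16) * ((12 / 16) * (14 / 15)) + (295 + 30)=13007 / 40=325.18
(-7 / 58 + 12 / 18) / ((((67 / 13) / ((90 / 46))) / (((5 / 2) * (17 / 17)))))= 92625 / 178756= 0.52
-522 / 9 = -58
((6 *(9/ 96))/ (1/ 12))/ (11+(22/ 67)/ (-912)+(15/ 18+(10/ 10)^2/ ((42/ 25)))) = 1443582/ 2657947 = 0.54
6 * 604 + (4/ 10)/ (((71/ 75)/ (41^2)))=307734/ 71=4334.28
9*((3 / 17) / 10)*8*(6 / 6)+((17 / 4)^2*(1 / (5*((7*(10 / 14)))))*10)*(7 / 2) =36119 / 1360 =26.56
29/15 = 1.93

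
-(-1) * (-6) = -6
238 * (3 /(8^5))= 357 /16384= 0.02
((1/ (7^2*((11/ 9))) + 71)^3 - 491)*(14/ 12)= 417284.67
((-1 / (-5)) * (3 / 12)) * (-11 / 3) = -11 / 60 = -0.18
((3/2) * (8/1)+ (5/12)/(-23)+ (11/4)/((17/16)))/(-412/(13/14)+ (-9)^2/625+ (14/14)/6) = -555449375/16903365574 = -0.03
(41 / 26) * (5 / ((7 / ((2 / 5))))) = 0.45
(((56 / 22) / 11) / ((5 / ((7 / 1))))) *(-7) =-1372 / 605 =-2.27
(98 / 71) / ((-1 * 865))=-0.00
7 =7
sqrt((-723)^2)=723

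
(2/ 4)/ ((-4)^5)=-0.00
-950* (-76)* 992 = 71622400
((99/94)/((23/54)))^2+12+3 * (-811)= -2821941252/1168561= -2414.89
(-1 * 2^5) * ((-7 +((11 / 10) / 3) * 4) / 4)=44.27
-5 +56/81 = -349/81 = -4.31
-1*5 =-5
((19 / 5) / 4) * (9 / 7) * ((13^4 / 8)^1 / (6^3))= 20.19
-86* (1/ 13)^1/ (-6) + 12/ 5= 683/ 195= 3.50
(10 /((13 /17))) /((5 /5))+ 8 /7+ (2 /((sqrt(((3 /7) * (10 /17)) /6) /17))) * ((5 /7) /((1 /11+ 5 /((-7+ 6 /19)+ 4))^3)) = 1294 /91 - 3001494177 * sqrt(595) /3437377244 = -7.08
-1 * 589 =-589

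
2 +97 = 99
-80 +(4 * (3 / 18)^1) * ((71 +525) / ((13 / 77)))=88664 / 39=2273.44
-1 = -1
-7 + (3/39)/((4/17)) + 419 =21441/52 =412.33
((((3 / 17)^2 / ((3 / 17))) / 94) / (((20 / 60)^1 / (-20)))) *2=-180 / 799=-0.23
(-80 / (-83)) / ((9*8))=10 / 747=0.01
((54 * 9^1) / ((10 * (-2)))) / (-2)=243 / 20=12.15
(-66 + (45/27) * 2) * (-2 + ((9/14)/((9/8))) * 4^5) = -767416/21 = -36543.62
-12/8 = -1.50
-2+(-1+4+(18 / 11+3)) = 62 / 11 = 5.64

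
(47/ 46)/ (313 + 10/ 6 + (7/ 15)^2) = 10575/ 3259054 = 0.00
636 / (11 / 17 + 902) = 3604 / 5115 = 0.70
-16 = -16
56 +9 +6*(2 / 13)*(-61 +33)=39.15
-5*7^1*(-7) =245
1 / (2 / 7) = 7 / 2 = 3.50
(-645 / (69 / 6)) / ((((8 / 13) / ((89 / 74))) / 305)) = -227610825 / 6808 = -33432.85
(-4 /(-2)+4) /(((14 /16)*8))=6 /7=0.86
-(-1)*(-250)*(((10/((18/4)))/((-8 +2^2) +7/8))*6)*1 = 3200/3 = 1066.67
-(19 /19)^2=-1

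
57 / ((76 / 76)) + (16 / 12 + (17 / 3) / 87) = 15242 / 261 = 58.40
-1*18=-18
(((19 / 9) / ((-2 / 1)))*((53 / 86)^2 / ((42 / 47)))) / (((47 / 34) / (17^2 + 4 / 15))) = -3936805073 / 41935320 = -93.88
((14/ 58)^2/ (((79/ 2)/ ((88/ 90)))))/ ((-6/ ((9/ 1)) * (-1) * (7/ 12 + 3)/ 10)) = 17248/ 2856877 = 0.01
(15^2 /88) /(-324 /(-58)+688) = 6525 /1770032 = 0.00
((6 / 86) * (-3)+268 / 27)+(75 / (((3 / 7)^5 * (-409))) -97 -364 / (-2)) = 116860757 / 1424547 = 82.03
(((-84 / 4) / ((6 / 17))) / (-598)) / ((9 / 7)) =833 / 10764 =0.08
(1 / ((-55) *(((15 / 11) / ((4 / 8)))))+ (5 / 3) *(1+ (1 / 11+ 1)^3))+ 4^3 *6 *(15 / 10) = 38587273 / 66550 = 579.82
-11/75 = -0.15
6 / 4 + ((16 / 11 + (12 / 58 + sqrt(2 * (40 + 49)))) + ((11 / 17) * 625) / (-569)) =15124191 / 6171374 + sqrt(178) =15.79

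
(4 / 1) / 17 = 4 / 17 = 0.24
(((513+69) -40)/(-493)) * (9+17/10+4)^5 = -18601842572397/24650000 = -754638.64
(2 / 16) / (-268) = -1 / 2144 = -0.00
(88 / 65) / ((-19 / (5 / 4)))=-22 / 247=-0.09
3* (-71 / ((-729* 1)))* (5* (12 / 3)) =1420 / 243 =5.84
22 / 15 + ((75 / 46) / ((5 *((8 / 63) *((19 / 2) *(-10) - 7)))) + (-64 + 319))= 48128939 / 187680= 256.44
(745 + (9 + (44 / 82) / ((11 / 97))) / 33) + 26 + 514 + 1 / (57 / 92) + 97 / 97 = 1288.03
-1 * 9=-9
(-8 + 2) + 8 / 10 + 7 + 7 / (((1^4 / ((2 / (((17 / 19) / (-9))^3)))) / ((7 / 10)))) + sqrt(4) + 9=-244695907 / 24565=-9961.16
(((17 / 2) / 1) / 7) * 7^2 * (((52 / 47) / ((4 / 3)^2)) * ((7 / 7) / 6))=4641 / 752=6.17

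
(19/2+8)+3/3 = 37/2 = 18.50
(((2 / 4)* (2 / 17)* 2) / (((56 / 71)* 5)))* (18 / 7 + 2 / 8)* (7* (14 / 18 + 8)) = 5.17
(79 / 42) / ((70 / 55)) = 869 / 588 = 1.48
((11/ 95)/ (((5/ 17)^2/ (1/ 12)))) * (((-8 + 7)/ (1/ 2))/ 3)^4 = 12716/ 577125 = 0.02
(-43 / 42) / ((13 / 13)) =-1.02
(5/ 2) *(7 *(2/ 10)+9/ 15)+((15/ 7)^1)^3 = 5090/ 343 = 14.84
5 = 5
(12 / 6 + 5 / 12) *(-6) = -29 / 2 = -14.50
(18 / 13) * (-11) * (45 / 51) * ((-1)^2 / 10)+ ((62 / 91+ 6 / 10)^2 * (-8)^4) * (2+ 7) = 212999627907 / 3519425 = 60521.14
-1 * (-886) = 886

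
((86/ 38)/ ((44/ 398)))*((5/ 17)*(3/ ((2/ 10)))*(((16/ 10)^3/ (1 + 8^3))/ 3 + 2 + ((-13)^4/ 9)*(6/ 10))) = 3137681504459/ 18226890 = 172145.74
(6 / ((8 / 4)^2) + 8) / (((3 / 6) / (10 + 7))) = 323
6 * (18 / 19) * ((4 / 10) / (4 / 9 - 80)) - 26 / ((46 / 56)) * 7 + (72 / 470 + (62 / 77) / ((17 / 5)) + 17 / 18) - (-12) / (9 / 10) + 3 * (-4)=-94822594864831 / 433126226610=-218.93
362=362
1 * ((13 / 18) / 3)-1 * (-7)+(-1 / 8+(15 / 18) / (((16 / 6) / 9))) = 4289 / 432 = 9.93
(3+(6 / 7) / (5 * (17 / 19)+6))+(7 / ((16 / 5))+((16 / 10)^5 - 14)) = 122242559 / 69650000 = 1.76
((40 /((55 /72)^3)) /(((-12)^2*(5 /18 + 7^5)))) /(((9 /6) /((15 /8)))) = 93312 /2013343805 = 0.00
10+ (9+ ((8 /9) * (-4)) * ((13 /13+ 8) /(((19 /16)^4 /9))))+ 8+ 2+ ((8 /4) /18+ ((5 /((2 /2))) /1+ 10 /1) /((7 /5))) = -862109795 /8210223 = -105.00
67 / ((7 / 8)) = 76.57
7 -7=0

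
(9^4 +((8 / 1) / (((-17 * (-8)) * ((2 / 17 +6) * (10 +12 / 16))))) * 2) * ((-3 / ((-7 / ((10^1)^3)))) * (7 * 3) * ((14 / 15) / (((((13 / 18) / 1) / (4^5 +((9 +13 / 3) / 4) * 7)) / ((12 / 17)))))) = 6969472796160000 / 123539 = 56415162791.99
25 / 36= 0.69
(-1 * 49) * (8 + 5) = -637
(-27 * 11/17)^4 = 7780827681/83521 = 93160.14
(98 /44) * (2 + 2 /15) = 4.75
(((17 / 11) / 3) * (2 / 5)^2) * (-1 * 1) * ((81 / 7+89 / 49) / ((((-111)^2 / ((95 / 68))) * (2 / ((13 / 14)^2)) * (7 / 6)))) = -0.00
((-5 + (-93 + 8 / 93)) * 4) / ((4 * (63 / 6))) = -18212 / 1953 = -9.33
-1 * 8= -8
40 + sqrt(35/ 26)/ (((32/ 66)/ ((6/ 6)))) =33*sqrt(910)/ 416 + 40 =42.39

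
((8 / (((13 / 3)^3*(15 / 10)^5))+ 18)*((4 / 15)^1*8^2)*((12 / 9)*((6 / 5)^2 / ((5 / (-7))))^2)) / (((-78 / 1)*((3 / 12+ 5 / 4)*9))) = -57187794944 / 36147515625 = -1.58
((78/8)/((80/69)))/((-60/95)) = -17043/1280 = -13.31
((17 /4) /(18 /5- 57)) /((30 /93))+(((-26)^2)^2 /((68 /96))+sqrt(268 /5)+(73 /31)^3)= 2*sqrt(335) /5+697910267715959 /1081770792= 645162.72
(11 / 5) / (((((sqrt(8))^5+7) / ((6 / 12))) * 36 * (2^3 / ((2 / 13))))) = -77 / 612499680+44 * sqrt(2) / 19140615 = 0.00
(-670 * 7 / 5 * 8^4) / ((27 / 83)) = -318889984 / 27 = -11810740.15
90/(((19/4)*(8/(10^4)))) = 450000/19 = 23684.21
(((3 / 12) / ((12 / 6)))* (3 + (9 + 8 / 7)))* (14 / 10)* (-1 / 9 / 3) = -23 / 270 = -0.09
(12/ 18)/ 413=2/ 1239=0.00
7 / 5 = 1.40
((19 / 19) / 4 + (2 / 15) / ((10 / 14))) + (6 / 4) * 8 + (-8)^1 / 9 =10393 / 900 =11.55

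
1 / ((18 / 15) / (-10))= -25 / 3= -8.33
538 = 538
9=9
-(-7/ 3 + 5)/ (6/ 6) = -8/ 3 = -2.67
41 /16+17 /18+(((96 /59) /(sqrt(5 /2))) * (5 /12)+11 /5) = 8 * sqrt(10) /59+4109 /720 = 6.14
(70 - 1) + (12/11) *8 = 855/11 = 77.73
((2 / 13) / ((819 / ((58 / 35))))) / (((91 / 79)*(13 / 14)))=18328 / 62977005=0.00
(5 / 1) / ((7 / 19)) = 95 / 7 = 13.57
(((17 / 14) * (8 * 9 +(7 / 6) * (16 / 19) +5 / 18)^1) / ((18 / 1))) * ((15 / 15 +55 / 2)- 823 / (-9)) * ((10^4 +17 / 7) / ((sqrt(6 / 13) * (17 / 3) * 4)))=1262493914555 * sqrt(78) / 28957824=385044.28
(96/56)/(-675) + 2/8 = 0.25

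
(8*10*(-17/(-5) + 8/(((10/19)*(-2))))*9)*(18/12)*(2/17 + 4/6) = -60480/17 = -3557.65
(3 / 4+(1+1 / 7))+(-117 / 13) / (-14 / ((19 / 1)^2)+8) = 0.76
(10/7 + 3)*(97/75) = 5.73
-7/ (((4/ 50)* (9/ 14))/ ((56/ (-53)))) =68600/ 477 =143.82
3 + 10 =13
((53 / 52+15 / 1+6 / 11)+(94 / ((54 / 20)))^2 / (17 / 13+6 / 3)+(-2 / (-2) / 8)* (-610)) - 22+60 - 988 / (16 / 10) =-272.75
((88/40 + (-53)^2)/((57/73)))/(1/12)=4104352/95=43203.71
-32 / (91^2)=-32 / 8281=-0.00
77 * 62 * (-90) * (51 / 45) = -486948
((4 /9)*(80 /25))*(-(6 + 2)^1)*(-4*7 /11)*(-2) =-28672 /495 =-57.92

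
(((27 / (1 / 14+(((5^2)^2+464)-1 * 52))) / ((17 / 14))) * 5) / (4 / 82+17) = 361620 / 57509759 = 0.01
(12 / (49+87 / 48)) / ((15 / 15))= 64 / 271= 0.24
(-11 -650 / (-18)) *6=452 / 3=150.67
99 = 99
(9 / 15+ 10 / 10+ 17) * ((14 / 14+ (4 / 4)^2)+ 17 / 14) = 837 / 14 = 59.79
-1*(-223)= 223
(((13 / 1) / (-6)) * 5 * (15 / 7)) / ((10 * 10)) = -13 / 56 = -0.23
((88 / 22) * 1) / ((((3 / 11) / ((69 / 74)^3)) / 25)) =30113325 / 101306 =297.25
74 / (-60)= -37 / 30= -1.23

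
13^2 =169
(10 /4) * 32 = 80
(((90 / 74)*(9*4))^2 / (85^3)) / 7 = 104976 / 235406395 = 0.00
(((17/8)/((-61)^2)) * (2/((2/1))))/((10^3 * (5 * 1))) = 17/148840000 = 0.00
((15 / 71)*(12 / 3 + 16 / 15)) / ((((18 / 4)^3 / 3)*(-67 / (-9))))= 608 / 128439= 0.00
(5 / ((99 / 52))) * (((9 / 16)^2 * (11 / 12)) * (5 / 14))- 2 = -6193 / 3584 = -1.73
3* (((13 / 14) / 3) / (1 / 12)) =78 / 7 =11.14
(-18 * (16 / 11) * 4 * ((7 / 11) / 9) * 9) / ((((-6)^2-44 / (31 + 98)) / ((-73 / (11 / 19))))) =180354384 / 765325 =235.66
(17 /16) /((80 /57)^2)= 55233 /102400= 0.54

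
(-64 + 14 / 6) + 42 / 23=-4129 / 69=-59.84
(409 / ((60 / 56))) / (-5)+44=-2426 / 75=-32.35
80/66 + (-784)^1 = -25832/33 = -782.79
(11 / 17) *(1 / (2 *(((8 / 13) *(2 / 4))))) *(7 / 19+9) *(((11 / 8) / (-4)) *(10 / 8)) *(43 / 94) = -30099355 / 15545344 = -1.94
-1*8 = -8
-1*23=-23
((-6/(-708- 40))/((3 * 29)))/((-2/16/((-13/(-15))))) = -52/81345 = -0.00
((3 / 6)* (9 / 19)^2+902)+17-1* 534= 278051 / 722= 385.11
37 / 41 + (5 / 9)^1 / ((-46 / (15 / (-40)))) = 41053 / 45264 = 0.91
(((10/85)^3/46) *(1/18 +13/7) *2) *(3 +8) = 10604/7118937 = 0.00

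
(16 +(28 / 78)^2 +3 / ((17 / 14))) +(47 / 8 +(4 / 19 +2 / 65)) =485697041 / 19651320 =24.72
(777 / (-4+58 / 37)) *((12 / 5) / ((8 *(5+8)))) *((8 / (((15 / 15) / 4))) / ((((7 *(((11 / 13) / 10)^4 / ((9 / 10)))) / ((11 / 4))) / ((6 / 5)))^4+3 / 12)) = -8341743040909291955526111072000000 / 8840741705022964482388557507121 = -943.56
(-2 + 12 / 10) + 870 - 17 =4261 / 5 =852.20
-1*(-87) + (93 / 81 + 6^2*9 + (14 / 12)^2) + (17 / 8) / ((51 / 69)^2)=1532689 / 3672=417.40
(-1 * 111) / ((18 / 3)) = -37 / 2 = -18.50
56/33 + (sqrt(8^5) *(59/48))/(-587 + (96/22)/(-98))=56/33 - 4312 *sqrt(2)/16089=1.32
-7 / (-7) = 1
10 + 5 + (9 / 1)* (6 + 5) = 114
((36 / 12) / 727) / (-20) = -3 / 14540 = -0.00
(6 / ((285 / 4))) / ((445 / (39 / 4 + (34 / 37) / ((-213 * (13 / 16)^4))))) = 17539135006 / 9515647663275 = 0.00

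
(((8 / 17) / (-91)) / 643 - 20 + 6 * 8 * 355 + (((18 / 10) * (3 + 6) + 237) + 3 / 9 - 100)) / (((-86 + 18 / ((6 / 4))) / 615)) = -10505967659363 / 73609354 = -142725.99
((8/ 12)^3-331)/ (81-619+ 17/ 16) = 142864/ 231957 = 0.62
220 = 220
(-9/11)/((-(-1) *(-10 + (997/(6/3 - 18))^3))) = 36864/10901747263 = 0.00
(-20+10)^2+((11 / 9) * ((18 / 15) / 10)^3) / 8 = 12500033 / 125000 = 100.00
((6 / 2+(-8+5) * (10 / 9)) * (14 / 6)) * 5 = -35 / 9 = -3.89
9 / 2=4.50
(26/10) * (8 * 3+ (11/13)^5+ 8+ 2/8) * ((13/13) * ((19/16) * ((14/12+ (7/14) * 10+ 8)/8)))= 15678743323/87739392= 178.70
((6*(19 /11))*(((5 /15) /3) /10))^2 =0.01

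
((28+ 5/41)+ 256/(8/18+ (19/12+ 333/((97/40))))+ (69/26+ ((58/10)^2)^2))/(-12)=-125817162381507/1296791665000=-97.02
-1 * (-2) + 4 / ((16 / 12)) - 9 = -4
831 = 831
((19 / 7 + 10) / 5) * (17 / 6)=1513 / 210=7.20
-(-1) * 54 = 54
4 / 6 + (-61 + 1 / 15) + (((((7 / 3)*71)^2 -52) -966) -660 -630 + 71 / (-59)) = 66576712 / 2655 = 25075.97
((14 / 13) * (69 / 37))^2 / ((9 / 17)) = 1762628 / 231361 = 7.62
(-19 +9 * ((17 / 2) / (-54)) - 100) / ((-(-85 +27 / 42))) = -10115 / 7086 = -1.43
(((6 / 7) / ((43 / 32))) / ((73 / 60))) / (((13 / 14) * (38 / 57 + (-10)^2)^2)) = 51840 / 930440407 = 0.00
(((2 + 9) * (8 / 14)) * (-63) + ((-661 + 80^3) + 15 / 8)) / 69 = 4087559 / 552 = 7405.00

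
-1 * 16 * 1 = -16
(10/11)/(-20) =-1/22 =-0.05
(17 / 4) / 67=17 / 268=0.06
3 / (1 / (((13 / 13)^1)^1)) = 3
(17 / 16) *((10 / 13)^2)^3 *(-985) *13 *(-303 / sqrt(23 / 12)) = 616904.22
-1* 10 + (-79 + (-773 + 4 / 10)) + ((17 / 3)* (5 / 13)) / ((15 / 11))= -860.00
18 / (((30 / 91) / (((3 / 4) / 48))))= 273 / 320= 0.85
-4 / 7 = -0.57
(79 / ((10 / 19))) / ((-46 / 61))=-91561 / 460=-199.05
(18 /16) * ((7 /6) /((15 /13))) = 91 /80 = 1.14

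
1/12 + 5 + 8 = 157/12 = 13.08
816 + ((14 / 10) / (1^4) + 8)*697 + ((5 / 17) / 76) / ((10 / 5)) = 95192001 / 12920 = 7367.80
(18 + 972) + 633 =1623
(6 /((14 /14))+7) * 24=312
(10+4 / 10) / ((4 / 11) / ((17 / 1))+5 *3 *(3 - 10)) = -9724 / 98155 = -0.10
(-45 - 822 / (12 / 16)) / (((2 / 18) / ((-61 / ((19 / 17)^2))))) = 181032201 / 361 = 501474.24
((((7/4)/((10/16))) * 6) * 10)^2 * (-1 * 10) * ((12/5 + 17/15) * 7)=-6980736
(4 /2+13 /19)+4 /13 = 739 /247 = 2.99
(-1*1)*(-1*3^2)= 9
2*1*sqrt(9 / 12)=sqrt(3)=1.73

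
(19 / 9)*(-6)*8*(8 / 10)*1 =-1216 / 15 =-81.07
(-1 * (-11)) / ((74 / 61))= 671 / 74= 9.07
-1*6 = -6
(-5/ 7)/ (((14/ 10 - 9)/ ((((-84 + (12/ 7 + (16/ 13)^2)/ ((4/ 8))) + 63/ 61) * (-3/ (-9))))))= -2.40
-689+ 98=-591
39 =39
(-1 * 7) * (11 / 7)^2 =-121 / 7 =-17.29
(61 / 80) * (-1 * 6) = -183 / 40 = -4.58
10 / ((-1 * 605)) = -0.02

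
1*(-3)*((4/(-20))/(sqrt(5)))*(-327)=-87.74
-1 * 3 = -3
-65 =-65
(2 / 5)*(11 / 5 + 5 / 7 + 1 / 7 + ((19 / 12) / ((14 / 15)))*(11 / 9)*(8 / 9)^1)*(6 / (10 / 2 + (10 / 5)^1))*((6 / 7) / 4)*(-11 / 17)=-305624 / 1311975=-0.23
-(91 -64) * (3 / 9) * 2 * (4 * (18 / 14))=-648 / 7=-92.57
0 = 0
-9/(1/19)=-171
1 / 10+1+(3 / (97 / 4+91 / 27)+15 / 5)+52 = 1676703 / 29830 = 56.21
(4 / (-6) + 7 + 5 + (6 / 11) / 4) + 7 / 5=4247 / 330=12.87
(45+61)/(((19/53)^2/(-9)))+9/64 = -171503055/23104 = -7423.09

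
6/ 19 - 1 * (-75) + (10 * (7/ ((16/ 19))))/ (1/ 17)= 226243/ 152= 1488.44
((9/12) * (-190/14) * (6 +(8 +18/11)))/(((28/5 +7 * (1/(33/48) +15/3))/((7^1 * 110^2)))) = -13007500/49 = -265459.18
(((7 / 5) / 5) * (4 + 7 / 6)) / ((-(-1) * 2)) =217 / 300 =0.72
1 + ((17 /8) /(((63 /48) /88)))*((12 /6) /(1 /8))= 47893 /21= 2280.62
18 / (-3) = -6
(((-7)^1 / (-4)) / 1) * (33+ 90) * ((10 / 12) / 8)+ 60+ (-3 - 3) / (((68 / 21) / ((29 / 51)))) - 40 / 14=78.51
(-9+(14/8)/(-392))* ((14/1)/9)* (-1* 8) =2017/18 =112.06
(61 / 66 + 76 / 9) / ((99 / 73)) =135415 / 19602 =6.91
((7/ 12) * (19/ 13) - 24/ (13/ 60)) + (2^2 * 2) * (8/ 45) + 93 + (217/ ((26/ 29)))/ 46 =-275363/ 26910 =-10.23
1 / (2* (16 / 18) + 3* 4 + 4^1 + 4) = 0.05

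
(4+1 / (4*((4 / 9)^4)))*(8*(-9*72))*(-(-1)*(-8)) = 431608.50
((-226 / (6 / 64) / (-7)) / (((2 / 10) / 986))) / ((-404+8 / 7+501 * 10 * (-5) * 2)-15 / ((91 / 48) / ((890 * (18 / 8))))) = -11587472 / 452817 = -25.59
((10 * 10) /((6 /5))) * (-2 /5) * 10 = -1000 /3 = -333.33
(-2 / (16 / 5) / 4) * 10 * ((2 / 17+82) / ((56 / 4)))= -9.16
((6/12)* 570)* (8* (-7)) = -15960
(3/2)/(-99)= -1/66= -0.02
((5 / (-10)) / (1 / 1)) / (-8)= 1 / 16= 0.06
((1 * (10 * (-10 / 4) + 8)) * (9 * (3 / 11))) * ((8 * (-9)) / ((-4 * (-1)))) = 8262 / 11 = 751.09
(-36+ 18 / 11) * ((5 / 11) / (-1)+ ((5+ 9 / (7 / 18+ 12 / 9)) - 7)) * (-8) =2857680 / 3751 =761.84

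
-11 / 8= -1.38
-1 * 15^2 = -225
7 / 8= 0.88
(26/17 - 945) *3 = -48117/17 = -2830.41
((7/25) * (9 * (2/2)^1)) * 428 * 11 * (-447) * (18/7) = -340925112/25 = -13637004.48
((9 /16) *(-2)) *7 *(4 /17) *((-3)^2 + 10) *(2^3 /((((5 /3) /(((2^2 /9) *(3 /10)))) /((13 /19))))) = -6552 /425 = -15.42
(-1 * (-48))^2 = 2304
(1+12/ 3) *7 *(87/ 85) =609/ 17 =35.82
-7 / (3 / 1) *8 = -56 / 3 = -18.67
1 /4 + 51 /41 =245 /164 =1.49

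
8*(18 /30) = 24 /5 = 4.80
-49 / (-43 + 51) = -49 / 8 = -6.12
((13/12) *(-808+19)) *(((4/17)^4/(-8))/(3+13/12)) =328224/4092529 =0.08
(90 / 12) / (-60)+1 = 7 / 8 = 0.88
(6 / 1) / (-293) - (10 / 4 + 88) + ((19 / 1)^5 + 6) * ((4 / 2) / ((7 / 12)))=34823569405 / 4102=8489412.34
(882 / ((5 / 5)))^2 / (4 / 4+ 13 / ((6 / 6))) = 55566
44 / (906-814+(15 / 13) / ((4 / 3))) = 208 / 439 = 0.47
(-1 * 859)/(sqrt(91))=-859 * sqrt(91)/91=-90.05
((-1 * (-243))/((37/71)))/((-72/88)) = -21087/37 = -569.92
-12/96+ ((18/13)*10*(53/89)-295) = -2655357/9256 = -286.88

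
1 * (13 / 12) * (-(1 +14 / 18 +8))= -286 / 27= -10.59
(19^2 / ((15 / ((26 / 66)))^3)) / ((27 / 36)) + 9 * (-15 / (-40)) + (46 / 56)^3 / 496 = 13410046841204731 / 3961800678528000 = 3.38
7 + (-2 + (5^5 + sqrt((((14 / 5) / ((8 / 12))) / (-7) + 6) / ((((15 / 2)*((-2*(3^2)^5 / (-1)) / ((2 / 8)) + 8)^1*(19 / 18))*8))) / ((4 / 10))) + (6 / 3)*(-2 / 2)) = 3128.00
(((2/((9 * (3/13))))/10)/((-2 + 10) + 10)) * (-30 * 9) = -13/9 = -1.44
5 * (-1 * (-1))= 5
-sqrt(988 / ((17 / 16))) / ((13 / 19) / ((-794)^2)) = -95826272*sqrt(4199) / 221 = -28097343.21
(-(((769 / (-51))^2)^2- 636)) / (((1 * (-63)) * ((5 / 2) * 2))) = 69081032897 / 426207663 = 162.08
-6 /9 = -2 /3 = -0.67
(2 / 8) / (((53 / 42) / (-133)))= -2793 / 106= -26.35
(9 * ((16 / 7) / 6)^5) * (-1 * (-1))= 32768 / 453789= 0.07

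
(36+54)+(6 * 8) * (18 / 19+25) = 25374 / 19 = 1335.47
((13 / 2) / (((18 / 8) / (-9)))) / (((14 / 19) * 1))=-247 / 7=-35.29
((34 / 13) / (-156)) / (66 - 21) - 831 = -831.00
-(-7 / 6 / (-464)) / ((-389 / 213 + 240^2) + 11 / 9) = -213 / 4879425856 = -0.00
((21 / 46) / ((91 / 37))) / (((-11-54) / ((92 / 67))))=-222 / 56615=-0.00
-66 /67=-0.99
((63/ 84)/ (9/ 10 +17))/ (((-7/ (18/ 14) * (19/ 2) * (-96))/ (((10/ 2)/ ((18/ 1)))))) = 25/ 10665536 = 0.00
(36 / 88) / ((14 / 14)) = 9 / 22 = 0.41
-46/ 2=-23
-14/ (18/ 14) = -98/ 9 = -10.89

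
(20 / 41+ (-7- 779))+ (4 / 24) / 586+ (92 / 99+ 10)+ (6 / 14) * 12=-25622371729 / 33300036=-769.44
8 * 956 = 7648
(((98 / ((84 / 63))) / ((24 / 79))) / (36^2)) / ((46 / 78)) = 50323 / 158976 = 0.32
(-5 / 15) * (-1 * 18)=6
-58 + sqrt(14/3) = -58 + sqrt(42)/3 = -55.84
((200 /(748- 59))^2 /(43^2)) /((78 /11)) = 220000 /34232606031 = 0.00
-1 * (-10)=10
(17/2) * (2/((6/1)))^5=17/486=0.03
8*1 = 8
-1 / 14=-0.07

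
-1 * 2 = -2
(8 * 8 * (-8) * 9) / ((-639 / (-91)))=-46592 / 71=-656.23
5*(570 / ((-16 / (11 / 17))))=-15675 / 136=-115.26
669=669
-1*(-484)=484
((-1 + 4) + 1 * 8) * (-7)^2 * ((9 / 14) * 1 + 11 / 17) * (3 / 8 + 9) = 1772925 / 272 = 6518.11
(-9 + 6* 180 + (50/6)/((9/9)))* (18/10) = 9714/5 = 1942.80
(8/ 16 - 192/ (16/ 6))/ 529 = -143/ 1058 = -0.14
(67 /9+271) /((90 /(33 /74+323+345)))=12395929 /5994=2068.06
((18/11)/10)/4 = 9/220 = 0.04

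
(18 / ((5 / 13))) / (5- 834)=-234 / 4145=-0.06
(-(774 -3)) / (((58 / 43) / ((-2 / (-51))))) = -11051 / 493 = -22.42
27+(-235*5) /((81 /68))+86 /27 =-77455 /81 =-956.23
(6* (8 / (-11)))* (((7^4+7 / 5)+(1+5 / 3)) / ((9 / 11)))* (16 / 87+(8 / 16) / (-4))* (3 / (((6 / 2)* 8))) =-12751 / 135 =-94.45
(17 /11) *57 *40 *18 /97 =697680 /1067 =653.87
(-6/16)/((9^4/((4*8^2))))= -32/2187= -0.01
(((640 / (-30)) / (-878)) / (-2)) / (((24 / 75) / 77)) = -3850 / 1317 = -2.92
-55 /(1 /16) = -880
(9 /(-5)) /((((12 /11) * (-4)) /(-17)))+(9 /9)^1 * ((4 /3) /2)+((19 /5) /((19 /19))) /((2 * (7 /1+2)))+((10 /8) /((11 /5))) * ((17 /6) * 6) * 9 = 639913 /7920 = 80.80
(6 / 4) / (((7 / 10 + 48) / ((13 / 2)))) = 195 / 974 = 0.20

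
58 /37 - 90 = -3272 /37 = -88.43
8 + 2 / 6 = 25 / 3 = 8.33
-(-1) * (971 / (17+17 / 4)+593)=54289 / 85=638.69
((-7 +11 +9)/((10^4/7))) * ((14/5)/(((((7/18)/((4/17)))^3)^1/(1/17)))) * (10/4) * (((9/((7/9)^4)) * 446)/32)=249584888358/877335904375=0.28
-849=-849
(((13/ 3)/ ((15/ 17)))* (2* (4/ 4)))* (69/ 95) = 10166/ 1425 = 7.13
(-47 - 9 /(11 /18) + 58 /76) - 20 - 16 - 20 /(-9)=-356419 /3762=-94.74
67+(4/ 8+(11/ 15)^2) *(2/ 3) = 45692/ 675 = 67.69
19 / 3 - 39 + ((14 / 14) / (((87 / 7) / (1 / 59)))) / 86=-4806767 / 147146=-32.67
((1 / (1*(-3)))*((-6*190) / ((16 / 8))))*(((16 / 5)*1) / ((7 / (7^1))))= 608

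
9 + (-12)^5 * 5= -1244151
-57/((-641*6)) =19/1282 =0.01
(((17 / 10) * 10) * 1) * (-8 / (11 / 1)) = -136 / 11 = -12.36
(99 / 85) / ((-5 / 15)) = -3.49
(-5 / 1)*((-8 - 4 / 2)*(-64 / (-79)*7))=22400 / 79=283.54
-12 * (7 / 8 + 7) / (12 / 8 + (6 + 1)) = -11.12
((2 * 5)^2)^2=10000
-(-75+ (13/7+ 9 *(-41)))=442.14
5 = 5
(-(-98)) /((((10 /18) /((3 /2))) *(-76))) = -1323 /380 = -3.48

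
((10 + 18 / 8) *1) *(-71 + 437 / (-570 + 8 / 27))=-879.15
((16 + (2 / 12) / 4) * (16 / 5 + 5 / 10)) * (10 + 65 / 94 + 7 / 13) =39096827 / 58656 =666.54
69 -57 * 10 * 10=-5631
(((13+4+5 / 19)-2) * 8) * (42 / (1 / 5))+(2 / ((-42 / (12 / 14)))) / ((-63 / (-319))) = 1503974278 / 58653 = 25641.90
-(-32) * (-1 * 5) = -160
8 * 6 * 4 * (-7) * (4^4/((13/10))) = -264664.62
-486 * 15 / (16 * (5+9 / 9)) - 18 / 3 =-1311 / 16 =-81.94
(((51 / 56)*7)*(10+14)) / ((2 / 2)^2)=153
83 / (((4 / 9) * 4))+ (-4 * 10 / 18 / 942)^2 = 13422934987 / 287505936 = 46.69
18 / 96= 3 / 16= 0.19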